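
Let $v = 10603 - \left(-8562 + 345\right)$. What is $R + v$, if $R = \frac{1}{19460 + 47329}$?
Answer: $\frac{1256968981}{66789} \approx 18820.0$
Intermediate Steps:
$R = \frac{1}{66789} \approx 1.4973 \cdot 10^{-5}$
$v = 18820$ ($v = 10603 - -8217 = 10603 + 8217 = 18820$)
$R + v = \frac{1}{66789} + 18820 = \frac{1256968981}{66789}$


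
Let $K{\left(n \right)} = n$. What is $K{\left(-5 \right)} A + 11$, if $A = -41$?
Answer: $216$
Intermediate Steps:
$K{\left(-5 \right)} A + 11 = \left(-5\right) \left(-41\right) + 11 = 205 + 11 = 216$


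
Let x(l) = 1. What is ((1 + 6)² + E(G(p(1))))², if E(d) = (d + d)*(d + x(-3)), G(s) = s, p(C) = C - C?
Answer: 2401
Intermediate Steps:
p(C) = 0
E(d) = 2*d*(1 + d) (E(d) = (d + d)*(d + 1) = (2*d)*(1 + d) = 2*d*(1 + d))
((1 + 6)² + E(G(p(1))))² = ((1 + 6)² + 2*0*(1 + 0))² = (7² + 2*0*1)² = (49 + 0)² = 49² = 2401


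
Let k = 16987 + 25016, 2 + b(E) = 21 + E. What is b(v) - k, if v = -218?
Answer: -42202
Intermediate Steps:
b(E) = 19 + E (b(E) = -2 + (21 + E) = 19 + E)
k = 42003
b(v) - k = (19 - 218) - 1*42003 = -199 - 42003 = -42202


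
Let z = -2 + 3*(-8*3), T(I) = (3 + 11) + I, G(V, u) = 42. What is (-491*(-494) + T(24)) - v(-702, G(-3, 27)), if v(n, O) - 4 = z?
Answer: 242662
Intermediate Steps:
T(I) = 14 + I
z = -74 (z = -2 + 3*(-24) = -2 - 72 = -74)
v(n, O) = -70 (v(n, O) = 4 - 74 = -70)
(-491*(-494) + T(24)) - v(-702, G(-3, 27)) = (-491*(-494) + (14 + 24)) - 1*(-70) = (242554 + 38) + 70 = 242592 + 70 = 242662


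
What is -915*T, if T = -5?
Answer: 4575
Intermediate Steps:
-915*T = -915*(-5) = 4575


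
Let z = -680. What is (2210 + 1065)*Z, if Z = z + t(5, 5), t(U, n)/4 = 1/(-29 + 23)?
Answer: -6687550/3 ≈ -2.2292e+6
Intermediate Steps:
t(U, n) = -⅔ (t(U, n) = 4/(-29 + 23) = 4/(-6) = 4*(-⅙) = -⅔)
Z = -2042/3 (Z = -680 - ⅔ = -2042/3 ≈ -680.67)
(2210 + 1065)*Z = (2210 + 1065)*(-2042/3) = 3275*(-2042/3) = -6687550/3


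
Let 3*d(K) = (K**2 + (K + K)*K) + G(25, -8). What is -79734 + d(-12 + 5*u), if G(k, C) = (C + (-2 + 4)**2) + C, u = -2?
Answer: -79254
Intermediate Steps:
G(k, C) = 4 + 2*C (G(k, C) = (C + 2**2) + C = (C + 4) + C = (4 + C) + C = 4 + 2*C)
d(K) = -4 + K**2 (d(K) = ((K**2 + (K + K)*K) + (4 + 2*(-8)))/3 = ((K**2 + (2*K)*K) + (4 - 16))/3 = ((K**2 + 2*K**2) - 12)/3 = (3*K**2 - 12)/3 = (-12 + 3*K**2)/3 = -4 + K**2)
-79734 + d(-12 + 5*u) = -79734 + (-4 + (-12 + 5*(-2))**2) = -79734 + (-4 + (-12 - 10)**2) = -79734 + (-4 + (-22)**2) = -79734 + (-4 + 484) = -79734 + 480 = -79254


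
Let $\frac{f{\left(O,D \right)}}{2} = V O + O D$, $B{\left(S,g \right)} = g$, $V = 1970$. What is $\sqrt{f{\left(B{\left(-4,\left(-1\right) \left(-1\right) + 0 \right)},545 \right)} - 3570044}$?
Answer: $i \sqrt{3565014} \approx 1888.1 i$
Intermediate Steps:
$f{\left(O,D \right)} = 3940 O + 2 D O$ ($f{\left(O,D \right)} = 2 \left(1970 O + O D\right) = 2 \left(1970 O + D O\right) = 3940 O + 2 D O$)
$\sqrt{f{\left(B{\left(-4,\left(-1\right) \left(-1\right) + 0 \right)},545 \right)} - 3570044} = \sqrt{2 \left(\left(-1\right) \left(-1\right) + 0\right) \left(1970 + 545\right) - 3570044} = \sqrt{2 \left(1 + 0\right) 2515 - 3570044} = \sqrt{2 \cdot 1 \cdot 2515 - 3570044} = \sqrt{5030 - 3570044} = \sqrt{-3565014} = i \sqrt{3565014}$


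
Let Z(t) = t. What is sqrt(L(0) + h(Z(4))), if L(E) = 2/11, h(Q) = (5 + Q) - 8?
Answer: sqrt(143)/11 ≈ 1.0871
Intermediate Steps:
h(Q) = -3 + Q
L(E) = 2/11 (L(E) = 2*(1/11) = 2/11)
sqrt(L(0) + h(Z(4))) = sqrt(2/11 + (-3 + 4)) = sqrt(2/11 + 1) = sqrt(13/11) = sqrt(143)/11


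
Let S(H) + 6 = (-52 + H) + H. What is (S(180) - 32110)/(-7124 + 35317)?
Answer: -31808/28193 ≈ -1.1282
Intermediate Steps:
S(H) = -58 + 2*H (S(H) = -6 + ((-52 + H) + H) = -6 + (-52 + 2*H) = -58 + 2*H)
(S(180) - 32110)/(-7124 + 35317) = ((-58 + 2*180) - 32110)/(-7124 + 35317) = ((-58 + 360) - 32110)/28193 = (302 - 32110)*(1/28193) = -31808*1/28193 = -31808/28193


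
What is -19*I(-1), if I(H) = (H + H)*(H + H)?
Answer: -76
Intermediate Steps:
I(H) = 4*H² (I(H) = (2*H)*(2*H) = 4*H²)
-19*I(-1) = -76*(-1)² = -76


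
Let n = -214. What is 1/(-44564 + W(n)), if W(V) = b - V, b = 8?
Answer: -1/44342 ≈ -2.2552e-5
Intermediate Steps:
W(V) = 8 - V
1/(-44564 + W(n)) = 1/(-44564 + (8 - 1*(-214))) = 1/(-44564 + (8 + 214)) = 1/(-44564 + 222) = 1/(-44342) = -1/44342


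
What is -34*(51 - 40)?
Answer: -374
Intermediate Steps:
-34*(51 - 40) = -34*11 = -374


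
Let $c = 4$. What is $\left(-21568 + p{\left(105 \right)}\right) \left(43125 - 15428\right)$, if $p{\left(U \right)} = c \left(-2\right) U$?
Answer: $-620634376$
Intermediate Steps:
$p{\left(U \right)} = - 8 U$ ($p{\left(U \right)} = 4 \left(-2\right) U = - 8 U$)
$\left(-21568 + p{\left(105 \right)}\right) \left(43125 - 15428\right) = \left(-21568 - 840\right) \left(43125 - 15428\right) = \left(-21568 - 840\right) 27697 = \left(-22408\right) 27697 = -620634376$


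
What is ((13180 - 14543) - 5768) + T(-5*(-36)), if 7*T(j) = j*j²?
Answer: 5782083/7 ≈ 8.2601e+5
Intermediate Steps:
T(j) = j³/7 (T(j) = (j*j²)/7 = j³/7)
((13180 - 14543) - 5768) + T(-5*(-36)) = ((13180 - 14543) - 5768) + (-5*(-36))³/7 = (-1363 - 5768) + (⅐)*180³ = -7131 + (⅐)*5832000 = -7131 + 5832000/7 = 5782083/7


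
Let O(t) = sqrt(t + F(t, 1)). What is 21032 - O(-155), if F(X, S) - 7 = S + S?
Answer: 21032 - I*sqrt(146) ≈ 21032.0 - 12.083*I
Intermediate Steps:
F(X, S) = 7 + 2*S (F(X, S) = 7 + (S + S) = 7 + 2*S)
O(t) = sqrt(9 + t) (O(t) = sqrt(t + (7 + 2*1)) = sqrt(t + (7 + 2)) = sqrt(t + 9) = sqrt(9 + t))
21032 - O(-155) = 21032 - sqrt(9 - 155) = 21032 - sqrt(-146) = 21032 - I*sqrt(146)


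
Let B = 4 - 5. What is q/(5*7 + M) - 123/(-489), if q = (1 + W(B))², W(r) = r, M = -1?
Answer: 41/163 ≈ 0.25153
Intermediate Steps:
B = -1
q = 0 (q = (1 - 1)² = 0² = 0)
q/(5*7 + M) - 123/(-489) = 0/(5*7 - 1) - 123/(-489) = 0/(35 - 1) - 123*(-1/489) = 0/34 + 41/163 = 0*(1/34) + 41/163 = 0 + 41/163 = 41/163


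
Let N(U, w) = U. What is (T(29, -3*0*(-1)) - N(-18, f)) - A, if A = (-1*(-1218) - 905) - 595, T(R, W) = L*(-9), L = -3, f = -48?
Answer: 327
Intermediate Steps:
T(R, W) = 27 (T(R, W) = -3*(-9) = 27)
A = -282 (A = (1218 - 905) - 595 = 313 - 595 = -282)
(T(29, -3*0*(-1)) - N(-18, f)) - A = (27 - 1*(-18)) - 1*(-282) = (27 + 18) + 282 = 45 + 282 = 327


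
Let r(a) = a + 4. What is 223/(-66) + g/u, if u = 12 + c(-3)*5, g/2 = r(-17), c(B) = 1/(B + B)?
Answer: -25237/4422 ≈ -5.7071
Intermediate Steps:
c(B) = 1/(2*B)
r(a) = 4 + a
g = -26 (g = 2*(4 - 17) = 2*(-13) = -26)
u = 67/6 (u = 12 + ((1/2)/(-3))*5 = 12 + ((1/2)*(-1/3))*5 = 12 - 1/6*5 = 12 - 5/6 = 67/6 ≈ 11.167)
223/(-66) + g/u = 223/(-66) - 26/67/6 = 223*(-1/66) - 26*6/67 = -223/66 - 156/67 = -25237/4422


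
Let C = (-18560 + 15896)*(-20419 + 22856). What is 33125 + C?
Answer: -6459043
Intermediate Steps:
C = -6492168 (C = -2664*2437 = -6492168)
33125 + C = 33125 - 6492168 = -6459043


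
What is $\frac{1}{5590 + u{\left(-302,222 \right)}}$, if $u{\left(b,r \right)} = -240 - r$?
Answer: $\frac{1}{5128} \approx 0.00019501$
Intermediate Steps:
$\frac{1}{5590 + u{\left(-302,222 \right)}} = \frac{1}{5590 - 462} = \frac{1}{5128}$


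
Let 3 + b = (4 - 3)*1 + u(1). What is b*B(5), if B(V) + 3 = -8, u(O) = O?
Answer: 11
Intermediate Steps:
B(V) = -11 (B(V) = -3 - 8 = -11)
b = -1 (b = -3 + ((4 - 3)*1 + 1) = -3 + (1*1 + 1) = -3 + (1 + 1) = -3 + 2 = -1)
b*B(5) = -1*(-11) = 11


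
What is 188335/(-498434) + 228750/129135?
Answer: 5979742485/4291018306 ≈ 1.3935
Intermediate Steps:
188335/(-498434) + 228750/129135 = 188335*(-1/498434) + 228750*(1/129135) = -188335/498434 + 15250/8609 = 5979742485/4291018306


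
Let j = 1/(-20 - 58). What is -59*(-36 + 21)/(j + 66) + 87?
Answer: 516819/5147 ≈ 100.41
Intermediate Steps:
j = -1/78 (j = 1/(-78) = -1/78 ≈ -0.012821)
-59*(-36 + 21)/(j + 66) + 87 = -59*(-36 + 21)/(-1/78 + 66) + 87 = -(-885)/5147/78 + 87 = -(-885)*78/5147 + 87 = -59*(-1170/5147) + 87 = 69030/5147 + 87 = 516819/5147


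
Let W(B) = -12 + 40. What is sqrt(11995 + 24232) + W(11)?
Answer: 28 + sqrt(36227) ≈ 218.33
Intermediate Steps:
W(B) = 28
sqrt(11995 + 24232) + W(11) = sqrt(11995 + 24232) + 28 = sqrt(36227) + 28 = 28 + sqrt(36227)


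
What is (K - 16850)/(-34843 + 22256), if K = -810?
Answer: 17660/12587 ≈ 1.4030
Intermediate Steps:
(K - 16850)/(-34843 + 22256) = (-810 - 16850)/(-34843 + 22256) = -17660/(-12587) = -17660*(-1/12587) = 17660/12587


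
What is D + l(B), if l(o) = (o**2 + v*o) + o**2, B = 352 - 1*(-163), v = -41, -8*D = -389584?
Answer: 558033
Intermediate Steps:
D = 48698 (D = -1/8*(-389584) = 48698)
B = 515 (B = 352 + 163 = 515)
l(o) = -41*o + 2*o**2 (l(o) = (o**2 - 41*o) + o**2 = -41*o + 2*o**2)
D + l(B) = 48698 + 515*(-41 + 2*515) = 48698 + 515*(-41 + 1030) = 48698 + 515*989 = 48698 + 509335 = 558033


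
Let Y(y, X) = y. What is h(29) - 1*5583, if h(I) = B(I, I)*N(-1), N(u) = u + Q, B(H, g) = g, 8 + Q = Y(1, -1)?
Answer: -5815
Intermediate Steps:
Q = -7 (Q = -8 + 1 = -7)
N(u) = -7 + u (N(u) = u - 7 = -7 + u)
h(I) = -8*I (h(I) = I*(-7 - 1) = I*(-8) = -8*I)
h(29) - 1*5583 = -8*29 - 1*5583 = -232 - 5583 = -5815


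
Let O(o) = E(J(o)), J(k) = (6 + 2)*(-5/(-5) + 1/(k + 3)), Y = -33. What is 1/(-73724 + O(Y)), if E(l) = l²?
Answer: -225/16574444 ≈ -1.3575e-5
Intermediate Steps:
J(k) = 8 + 8/(3 + k) (J(k) = 8*(-5*(-⅕) + 1/(3 + k)) = 8*(1 + 1/(3 + k)) = 8 + 8/(3 + k))
O(o) = 64*(4 + o)²/(3 + o)² (O(o) = (8*(4 + o)/(3 + o))² = 64*(4 + o)²/(3 + o)²)
1/(-73724 + O(Y)) = 1/(-73724 + 64*(4 - 33)²/(3 - 33)²) = 1/(-73724 + 64*(-29)²/(-30)²) = 1/(-73724 + 64*(1/900)*841) = 1/(-73724 + 13456/225) = 1/(-16574444/225) = -225/16574444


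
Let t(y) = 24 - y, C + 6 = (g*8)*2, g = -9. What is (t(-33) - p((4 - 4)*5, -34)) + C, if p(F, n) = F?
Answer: -93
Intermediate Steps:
C = -150 (C = -6 - 9*8*2 = -6 - 72*2 = -6 - 144 = -150)
(t(-33) - p((4 - 4)*5, -34)) + C = ((24 - 1*(-33)) - (4 - 4)*5) - 150 = ((24 + 33) - 0*5) - 150 = (57 - 1*0) - 150 = (57 + 0) - 150 = 57 - 150 = -93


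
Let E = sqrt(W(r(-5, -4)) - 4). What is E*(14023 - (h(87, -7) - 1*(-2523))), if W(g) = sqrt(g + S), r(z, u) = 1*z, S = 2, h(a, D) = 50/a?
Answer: 1000450*sqrt(-4 + I*sqrt(3))/87 ≈ 4871.3 + 23509.0*I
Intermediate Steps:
r(z, u) = z
W(g) = sqrt(2 + g) (W(g) = sqrt(g + 2) = sqrt(2 + g))
E = sqrt(-4 + I*sqrt(3)) (E = sqrt(sqrt(2 - 5) - 4) = sqrt(sqrt(-3) - 4) = sqrt(I*sqrt(3) - 4) = sqrt(-4 + I*sqrt(3)) ≈ 0.42361 + 2.0444*I)
E*(14023 - (h(87, -7) - 1*(-2523))) = sqrt(-4 + I*sqrt(3))*(14023 - (50/87 - 1*(-2523))) = sqrt(-4 + I*sqrt(3))*(14023 - (50*(1/87) + 2523)) = sqrt(-4 + I*sqrt(3))*(14023 - (50/87 + 2523)) = sqrt(-4 + I*sqrt(3))*(14023 - 1*219551/87) = sqrt(-4 + I*sqrt(3))*(14023 - 219551/87) = sqrt(-4 + I*sqrt(3))*(1000450/87) = 1000450*sqrt(-4 + I*sqrt(3))/87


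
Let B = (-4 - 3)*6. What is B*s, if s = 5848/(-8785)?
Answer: 35088/1255 ≈ 27.959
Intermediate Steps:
B = -42 (B = -7*6 = -42)
s = -5848/8785 (s = 5848*(-1/8785) = -5848/8785 ≈ -0.66568)
B*s = -42*(-5848/8785) = 35088/1255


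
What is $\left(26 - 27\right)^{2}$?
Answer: $1$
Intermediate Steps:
$\left(26 - 27\right)^{2} = \left(-1\right)^{2} = 1$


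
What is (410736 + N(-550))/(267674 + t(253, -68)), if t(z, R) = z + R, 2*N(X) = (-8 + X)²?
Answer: 566418/267859 ≈ 2.1146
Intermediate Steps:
N(X) = (-8 + X)²/2
t(z, R) = R + z
(410736 + N(-550))/(267674 + t(253, -68)) = (410736 + (-8 - 550)²/2)/(267674 + (-68 + 253)) = (410736 + (½)*(-558)²)/(267674 + 185) = (410736 + (½)*311364)/267859 = (410736 + 155682)*(1/267859) = 566418*(1/267859) = 566418/267859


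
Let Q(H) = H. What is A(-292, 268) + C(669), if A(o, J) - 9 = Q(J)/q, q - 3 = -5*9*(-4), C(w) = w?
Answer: 124342/183 ≈ 679.46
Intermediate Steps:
q = 183 (q = 3 - 5*9*(-4) = 3 - 45*(-4) = 3 + 180 = 183)
A(o, J) = 9 + J/183
A(-292, 268) + C(669) = (9 + (1/183)*268) + 669 = (9 + 268/183) + 669 = 1915/183 + 669 = 124342/183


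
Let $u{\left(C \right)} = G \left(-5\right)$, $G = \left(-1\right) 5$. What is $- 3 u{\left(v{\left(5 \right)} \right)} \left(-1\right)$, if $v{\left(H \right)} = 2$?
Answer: $75$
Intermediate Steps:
$G = -5$
$u{\left(C \right)} = 25$ ($u{\left(C \right)} = \left(-5\right) \left(-5\right) = 25$)
$- 3 u{\left(v{\left(5 \right)} \right)} \left(-1\right) = \left(-3\right) 25 \left(-1\right) = \left(-75\right) \left(-1\right) = 75$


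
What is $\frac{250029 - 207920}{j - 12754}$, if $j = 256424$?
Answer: $\frac{42109}{243670} \approx 0.17281$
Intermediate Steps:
$\frac{250029 - 207920}{j - 12754} = \frac{250029 - 207920}{256424 - 12754} = \frac{42109}{243670}$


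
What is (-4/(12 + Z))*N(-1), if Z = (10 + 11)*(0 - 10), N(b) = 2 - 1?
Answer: 2/99 ≈ 0.020202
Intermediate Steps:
N(b) = 1
Z = -210 (Z = 21*(-10) = -210)
(-4/(12 + Z))*N(-1) = (-4/(12 - 210))*1 = (-4/(-198))*1 = -1/198*(-4)*1 = (2/99)*1 = 2/99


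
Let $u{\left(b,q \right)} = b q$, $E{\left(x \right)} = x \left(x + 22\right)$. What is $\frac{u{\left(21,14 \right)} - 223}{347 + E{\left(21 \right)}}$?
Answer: $\frac{71}{1250} \approx 0.0568$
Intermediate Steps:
$E{\left(x \right)} = x \left(22 + x\right)$
$\frac{u{\left(21,14 \right)} - 223}{347 + E{\left(21 \right)}} = \frac{21 \cdot 14 - 223}{347 + 21 \left(22 + 21\right)} = \frac{294 - 223}{347 + 21 \cdot 43} = \frac{71}{347 + 903} = \frac{71}{1250}$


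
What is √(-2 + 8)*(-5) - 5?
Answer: -5 - 5*√6 ≈ -17.247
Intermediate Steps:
√(-2 + 8)*(-5) - 5 = √6*(-5) - 5 = -5*√6 - 5 = -5 - 5*√6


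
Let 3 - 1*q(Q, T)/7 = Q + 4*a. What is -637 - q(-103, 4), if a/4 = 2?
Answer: -1155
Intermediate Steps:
a = 8 (a = 4*2 = 8)
q(Q, T) = -203 - 7*Q (q(Q, T) = 21 - 7*(Q + 4*8) = 21 - 7*(Q + 32) = 21 - 7*(32 + Q) = 21 + (-224 - 7*Q) = -203 - 7*Q)
-637 - q(-103, 4) = -637 - (-203 - 7*(-103)) = -637 - (-203 + 721) = -637 - 1*518 = -637 - 518 = -1155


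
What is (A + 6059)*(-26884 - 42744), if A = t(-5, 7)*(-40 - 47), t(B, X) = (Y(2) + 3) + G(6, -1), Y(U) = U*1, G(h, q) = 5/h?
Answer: -386539842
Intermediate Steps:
Y(U) = U
t(B, X) = 35/6 (t(B, X) = (2 + 3) + 5/6 = 5 + 5*(1/6) = 5 + 5/6 = 35/6)
A = -1015/2 (A = 35*(-40 - 47)/6 = (35/6)*(-87) = -1015/2 ≈ -507.50)
(A + 6059)*(-26884 - 42744) = (-1015/2 + 6059)*(-26884 - 42744) = (11103/2)*(-69628) = -386539842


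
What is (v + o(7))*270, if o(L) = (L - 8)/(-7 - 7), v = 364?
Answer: 688095/7 ≈ 98299.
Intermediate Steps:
o(L) = 4/7 - L/14 (o(L) = (-8 + L)/(-14) = (-8 + L)*(-1/14) = 4/7 - L/14)
(v + o(7))*270 = (364 + (4/7 - 1/14*7))*270 = (364 + (4/7 - ½))*270 = (364 + 1/14)*270 = (5097/14)*270 = 688095/7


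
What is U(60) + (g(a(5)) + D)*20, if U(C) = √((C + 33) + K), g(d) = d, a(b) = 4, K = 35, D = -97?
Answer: -1860 + 8*√2 ≈ -1848.7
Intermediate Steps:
U(C) = √(68 + C) (U(C) = √((C + 33) + 35) = √((33 + C) + 35) = √(68 + C))
U(60) + (g(a(5)) + D)*20 = √(68 + 60) + (4 - 97)*20 = √128 - 93*20 = 8*√2 - 1860 = -1860 + 8*√2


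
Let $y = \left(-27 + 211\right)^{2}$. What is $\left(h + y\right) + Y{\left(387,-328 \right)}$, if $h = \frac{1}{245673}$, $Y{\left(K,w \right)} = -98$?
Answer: $\frac{8293429135}{245673} \approx 33758.0$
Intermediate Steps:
$h = \frac{1}{245673} \approx 4.0705 \cdot 10^{-6}$
$y = 33856$ ($y = 184^{2} = 33856$)
$\left(h + y\right) + Y{\left(387,-328 \right)} = \left(\frac{1}{245673} + 33856\right) - 98 = \frac{8317505089}{245673} - 98 = \frac{8293429135}{245673}$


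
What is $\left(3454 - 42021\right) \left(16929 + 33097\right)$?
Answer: $-1929352742$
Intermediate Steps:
$\left(3454 - 42021\right) \left(16929 + 33097\right) = \left(3454 - 42021\right) 50026 = \left(-38567\right) 50026 = -1929352742$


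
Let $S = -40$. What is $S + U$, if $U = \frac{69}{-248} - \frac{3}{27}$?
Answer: $- \frac{90149}{2232} \approx -40.389$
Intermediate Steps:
$U = - \frac{869}{2232}$ ($U = 69 \left(- \frac{1}{248}\right) - \frac{1}{9} = - \frac{69}{248} - \frac{1}{9} = - \frac{869}{2232} \approx -0.38934$)
$S + U = -40 - \frac{869}{2232} = - \frac{90149}{2232}$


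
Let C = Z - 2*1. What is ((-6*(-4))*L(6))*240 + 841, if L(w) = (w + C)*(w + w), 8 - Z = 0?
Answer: 830281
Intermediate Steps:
Z = 8 (Z = 8 - 1*0 = 8 + 0 = 8)
C = 6 (C = 8 - 2*1 = 8 - 2 = 6)
L(w) = 2*w*(6 + w) (L(w) = (w + 6)*(w + w) = (6 + w)*(2*w) = 2*w*(6 + w))
((-6*(-4))*L(6))*240 + 841 = ((-6*(-4))*(2*6*(6 + 6)))*240 + 841 = (24*(2*6*12))*240 + 841 = (24*144)*240 + 841 = 3456*240 + 841 = 829440 + 841 = 830281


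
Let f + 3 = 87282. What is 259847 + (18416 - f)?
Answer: 190984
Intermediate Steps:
f = 87279 (f = -3 + 87282 = 87279)
259847 + (18416 - f) = 259847 + (18416 - 1*87279) = 259847 + (18416 - 87279) = 259847 - 68863 = 190984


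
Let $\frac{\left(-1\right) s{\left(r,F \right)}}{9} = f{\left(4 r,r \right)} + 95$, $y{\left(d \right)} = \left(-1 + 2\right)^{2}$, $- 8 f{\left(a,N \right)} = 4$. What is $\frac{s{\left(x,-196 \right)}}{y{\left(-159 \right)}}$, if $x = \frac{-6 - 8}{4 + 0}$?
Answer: $- \frac{1701}{2} \approx -850.5$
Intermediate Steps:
$f{\left(a,N \right)} = - \frac{1}{2}$ ($f{\left(a,N \right)} = \left(- \frac{1}{8}\right) 4 = - \frac{1}{2}$)
$y{\left(d \right)} = 1$ ($y{\left(d \right)} = 1^{2} = 1$)
$x = - \frac{7}{2}$ ($x = \frac{1}{4} \left(-14\right) = - \frac{7}{2} \approx -3.5$)
$s{\left(r,F \right)} = - \frac{1701}{2}$ ($s{\left(r,F \right)} = - 9 \left(- \frac{1}{2} + 95\right) = \left(-9\right) \frac{189}{2} = - \frac{1701}{2}$)
$\frac{s{\left(x,-196 \right)}}{y{\left(-159 \right)}} = - \frac{1701}{2 \cdot 1} = \left(- \frac{1701}{2}\right) 1 = - \frac{1701}{2}$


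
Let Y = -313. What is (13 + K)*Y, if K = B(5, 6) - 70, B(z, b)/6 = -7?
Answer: 30987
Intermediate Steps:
B(z, b) = -42 (B(z, b) = 6*(-7) = -42)
K = -112 (K = -42 - 70 = -112)
(13 + K)*Y = (13 - 112)*(-313) = -99*(-313) = 30987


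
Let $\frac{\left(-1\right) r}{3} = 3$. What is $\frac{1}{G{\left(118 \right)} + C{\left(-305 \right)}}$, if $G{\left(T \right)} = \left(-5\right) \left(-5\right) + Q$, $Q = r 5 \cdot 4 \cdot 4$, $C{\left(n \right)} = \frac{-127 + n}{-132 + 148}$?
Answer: $- \frac{1}{722} \approx -0.001385$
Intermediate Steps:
$r = -9$ ($r = \left(-3\right) 3 = -9$)
$C{\left(n \right)} = - \frac{127}{16} + \frac{n}{16}$ ($C{\left(n \right)} = \frac{-127 + n}{16} = \left(-127 + n\right) \frac{1}{16} = - \frac{127}{16} + \frac{n}{16}$)
$Q = -720$ ($Q = \left(-9\right) 5 \cdot 4 \cdot 4 = \left(-45\right) 4 \cdot 4 = \left(-180\right) 4 = -720$)
$G{\left(T \right)} = -695$ ($G{\left(T \right)} = \left(-5\right) \left(-5\right) - 720 = 25 - 720 = -695$)
$\frac{1}{G{\left(118 \right)} + C{\left(-305 \right)}} = \frac{1}{-695 + \left(- \frac{127}{16} + \frac{1}{16} \left(-305\right)\right)} = \frac{1}{-695 - 27} = \frac{1}{-722} = - \frac{1}{722}$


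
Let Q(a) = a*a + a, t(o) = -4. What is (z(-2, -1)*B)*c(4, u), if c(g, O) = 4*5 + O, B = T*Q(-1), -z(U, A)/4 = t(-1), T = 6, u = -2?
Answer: 0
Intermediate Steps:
Q(a) = a + a² (Q(a) = a² + a = a + a²)
z(U, A) = 16 (z(U, A) = -4*(-4) = 16)
B = 0 (B = 6*(-(1 - 1)) = 6*(-1*0) = 6*0 = 0)
c(g, O) = 20 + O
(z(-2, -1)*B)*c(4, u) = (16*0)*(20 - 2) = 0*18 = 0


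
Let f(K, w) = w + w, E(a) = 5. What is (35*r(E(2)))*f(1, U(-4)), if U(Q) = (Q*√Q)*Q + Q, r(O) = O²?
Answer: -7000 + 56000*I ≈ -7000.0 + 56000.0*I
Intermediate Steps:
U(Q) = Q + Q^(5/2) (U(Q) = Q^(3/2)*Q + Q = Q^(5/2) + Q = Q + Q^(5/2))
f(K, w) = 2*w
(35*r(E(2)))*f(1, U(-4)) = (35*5²)*(2*(-4 + (-4)^(5/2))) = (35*25)*(2*(-4 + 32*I)) = 875*(-8 + 64*I) = -7000 + 56000*I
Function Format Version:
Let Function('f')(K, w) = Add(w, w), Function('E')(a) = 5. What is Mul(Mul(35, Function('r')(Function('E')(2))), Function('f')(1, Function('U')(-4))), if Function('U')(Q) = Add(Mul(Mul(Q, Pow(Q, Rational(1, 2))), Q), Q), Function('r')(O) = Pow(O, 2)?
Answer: Add(-7000, Mul(56000, I)) ≈ Add(-7000.0, Mul(56000., I))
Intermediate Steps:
Function('U')(Q) = Add(Q, Pow(Q, Rational(5, 2))) (Function('U')(Q) = Add(Mul(Pow(Q, Rational(3, 2)), Q), Q) = Add(Pow(Q, Rational(5, 2)), Q) = Add(Q, Pow(Q, Rational(5, 2))))
Function('f')(K, w) = Mul(2, w)
Mul(Mul(35, Function('r')(Function('E')(2))), Function('f')(1, Function('U')(-4))) = Mul(Mul(35, Pow(5, 2)), Mul(2, Add(-4, Pow(-4, Rational(5, 2))))) = Mul(Mul(35, 25), Mul(2, Add(-4, Mul(32, I)))) = Mul(875, Add(-8, Mul(64, I))) = Add(-7000, Mul(56000, I))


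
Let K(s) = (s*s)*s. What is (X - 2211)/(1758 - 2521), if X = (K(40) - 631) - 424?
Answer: -60734/763 ≈ -79.599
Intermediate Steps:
K(s) = s**3 (K(s) = s**2*s = s**3)
X = 62945 (X = (40**3 - 631) - 424 = (64000 - 631) - 424 = 63369 - 424 = 62945)
(X - 2211)/(1758 - 2521) = (62945 - 2211)/(1758 - 2521) = 60734/(-763) = 60734*(-1/763) = -60734/763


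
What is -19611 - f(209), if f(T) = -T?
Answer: -19402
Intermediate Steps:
-19611 - f(209) = -19611 - (-1)*209 = -19611 - 1*(-209) = -19611 + 209 = -19402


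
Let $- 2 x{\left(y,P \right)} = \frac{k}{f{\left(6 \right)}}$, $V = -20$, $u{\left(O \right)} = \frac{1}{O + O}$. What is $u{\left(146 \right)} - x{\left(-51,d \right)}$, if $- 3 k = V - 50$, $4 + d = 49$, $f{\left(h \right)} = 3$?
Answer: $\frac{10229}{2628} \approx 3.8923$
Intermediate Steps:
$u{\left(O \right)} = \frac{1}{2 O}$
$d = 45$ ($d = -4 + 49 = 45$)
$k = \frac{70}{3}$ ($k = - \frac{-20 - 50}{3} = \left(- \frac{1}{3}\right) \left(-70\right) = \frac{70}{3} \approx 23.333$)
$x{\left(y,P \right)} = - \frac{35}{9}$ ($x{\left(y,P \right)} = - \frac{\frac{70}{3} \cdot \frac{1}{3}}{2} = \left(- \frac{1}{2}\right) \frac{70}{9} = - \frac{35}{9}$)
$u{\left(146 \right)} - x{\left(-51,d \right)} = \frac{1}{2 \cdot 146} - - \frac{35}{9} = \frac{1}{2} \cdot \frac{1}{146} + \frac{35}{9} = \frac{1}{292} + \frac{35}{9} = \frac{10229}{2628}$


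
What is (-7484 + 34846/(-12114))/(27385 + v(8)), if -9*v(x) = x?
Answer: -45348011/165865561 ≈ -0.27340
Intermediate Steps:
v(x) = -x/9
(-7484 + 34846/(-12114))/(27385 + v(8)) = (-7484 + 34846/(-12114))/(27385 - 1/9*8) = (-7484 + 34846*(-1/12114))/(27385 - 8/9) = (-7484 - 17423/6057)/(246457/9) = -45348011/6057*9/246457 = -45348011/165865561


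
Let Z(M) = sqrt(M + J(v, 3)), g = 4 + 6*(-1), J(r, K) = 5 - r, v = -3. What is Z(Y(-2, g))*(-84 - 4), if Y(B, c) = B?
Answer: -88*sqrt(6) ≈ -215.56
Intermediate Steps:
g = -2 (g = 4 - 6 = -2)
Z(M) = sqrt(8 + M) (Z(M) = sqrt(M + (5 - 1*(-3))) = sqrt(M + (5 + 3)) = sqrt(M + 8) = sqrt(8 + M))
Z(Y(-2, g))*(-84 - 4) = sqrt(8 - 2)*(-84 - 4) = sqrt(6)*(-88) = -88*sqrt(6)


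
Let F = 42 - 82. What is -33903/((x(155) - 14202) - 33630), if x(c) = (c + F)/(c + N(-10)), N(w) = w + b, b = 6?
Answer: 5119353/7222517 ≈ 0.70880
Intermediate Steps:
N(w) = 6 + w (N(w) = w + 6 = 6 + w)
F = -40
x(c) = (-40 + c)/(-4 + c) (x(c) = (c - 40)/(c + (6 - 10)) = (-40 + c)/(c - 4) = (-40 + c)/(-4 + c))
-33903/((x(155) - 14202) - 33630) = -33903/(((-40 + 155)/(-4 + 155) - 14202) - 33630) = -33903/((115/151 - 14202) - 33630) = -33903/(-2144387/151 - 33630) = -33903/(-7222517/151) = -33903*(-151/7222517) = 5119353/7222517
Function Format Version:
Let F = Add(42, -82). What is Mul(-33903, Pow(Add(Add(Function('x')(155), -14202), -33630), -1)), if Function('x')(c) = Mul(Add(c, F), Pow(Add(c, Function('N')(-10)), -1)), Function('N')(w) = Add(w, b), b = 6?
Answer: Rational(5119353, 7222517) ≈ 0.70880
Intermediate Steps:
Function('N')(w) = Add(6, w) (Function('N')(w) = Add(w, 6) = Add(6, w))
F = -40
Function('x')(c) = Mul(Pow(Add(-4, c), -1), Add(-40, c)) (Function('x')(c) = Mul(Add(c, -40), Pow(Add(c, Add(6, -10)), -1)) = Mul(Add(-40, c), Pow(Add(c, -4), -1)) = Mul(Add(-40, c), Pow(Add(-4, c), -1)) = Mul(Pow(Add(-4, c), -1), Add(-40, c)))
Mul(-33903, Pow(Add(Add(Function('x')(155), -14202), -33630), -1)) = Mul(-33903, Pow(Add(Add(Mul(Pow(Add(-4, 155), -1), Add(-40, 155)), -14202), -33630), -1)) = Mul(-33903, Pow(Add(Add(Mul(Pow(151, -1), 115), -14202), -33630), -1)) = Mul(-33903, Pow(Add(Add(Mul(Rational(1, 151), 115), -14202), -33630), -1)) = Mul(-33903, Pow(Add(Add(Rational(115, 151), -14202), -33630), -1)) = Mul(-33903, Pow(Add(Rational(-2144387, 151), -33630), -1)) = Mul(-33903, Pow(Rational(-7222517, 151), -1)) = Mul(-33903, Rational(-151, 7222517)) = Rational(5119353, 7222517)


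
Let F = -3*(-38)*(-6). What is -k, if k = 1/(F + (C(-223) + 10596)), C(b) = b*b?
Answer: -1/59641 ≈ -1.6767e-5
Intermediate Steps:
F = -684 (F = 114*(-6) = -684)
C(b) = b²
k = 1/59641 (k = 1/(-684 + ((-223)² + 10596)) = 1/(-684 + (49729 + 10596)) = 1/(-684 + 60325) = 1/59641 ≈ 1.6767e-5)
-k = -1*1/59641 = -1/59641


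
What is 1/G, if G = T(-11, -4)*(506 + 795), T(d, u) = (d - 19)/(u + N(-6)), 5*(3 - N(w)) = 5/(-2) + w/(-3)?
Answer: 3/130100 ≈ 2.3059e-5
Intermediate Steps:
N(w) = 7/2 + w/15 (N(w) = 3 - (5/(-2) + w/(-3))/5 = 3 - (5*(-½) + w*(-⅓))/5 = 3 - (-5/2 - w/3)/5 = 3 + (½ + w/15) = 7/2 + w/15)
T(d, u) = (-19 + d)/(31/10 + u) (T(d, u) = (d - 19)/(u + (7/2 + (1/15)*(-6))) = (-19 + d)/(u + (7/2 - ⅖)) = (-19 + d)/(u + 31/10) = (-19 + d)/(31/10 + u))
G = 130100/3 (G = (10*(-19 - 11)/(31 + 10*(-4)))*(506 + 795) = (10*(-30)/(31 - 40))*1301 = (10*(-30)/(-9))*1301 = (10*(-⅑)*(-30))*1301 = (100/3)*1301 = 130100/3 ≈ 43367.)
1/G = 1/(130100/3) = 3/130100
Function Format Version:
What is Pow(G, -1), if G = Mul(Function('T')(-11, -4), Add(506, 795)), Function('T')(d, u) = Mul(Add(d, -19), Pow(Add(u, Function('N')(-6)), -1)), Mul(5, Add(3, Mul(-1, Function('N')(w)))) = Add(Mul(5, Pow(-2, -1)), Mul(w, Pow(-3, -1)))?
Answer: Rational(3, 130100) ≈ 2.3059e-5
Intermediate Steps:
Function('N')(w) = Add(Rational(7, 2), Mul(Rational(1, 15), w)) (Function('N')(w) = Add(3, Mul(Rational(-1, 5), Add(Mul(5, Pow(-2, -1)), Mul(w, Pow(-3, -1))))) = Add(3, Mul(Rational(-1, 5), Add(Mul(5, Rational(-1, 2)), Mul(w, Rational(-1, 3))))) = Add(3, Mul(Rational(-1, 5), Add(Rational(-5, 2), Mul(Rational(-1, 3), w)))) = Add(3, Add(Rational(1, 2), Mul(Rational(1, 15), w))) = Add(Rational(7, 2), Mul(Rational(1, 15), w)))
Function('T')(d, u) = Mul(Pow(Add(Rational(31, 10), u), -1), Add(-19, d)) (Function('T')(d, u) = Mul(Add(d, -19), Pow(Add(u, Add(Rational(7, 2), Mul(Rational(1, 15), -6))), -1)) = Mul(Add(-19, d), Pow(Add(u, Add(Rational(7, 2), Rational(-2, 5))), -1)) = Mul(Add(-19, d), Pow(Add(u, Rational(31, 10)), -1)) = Mul(Add(-19, d), Pow(Add(Rational(31, 10), u), -1)) = Mul(Pow(Add(Rational(31, 10), u), -1), Add(-19, d)))
G = Rational(130100, 3) (G = Mul(Mul(10, Pow(Add(31, Mul(10, -4)), -1), Add(-19, -11)), Add(506, 795)) = Mul(Mul(10, Pow(Add(31, -40), -1), -30), 1301) = Mul(Mul(10, Pow(-9, -1), -30), 1301) = Mul(Mul(10, Rational(-1, 9), -30), 1301) = Mul(Rational(100, 3), 1301) = Rational(130100, 3) ≈ 43367.)
Pow(G, -1) = Pow(Rational(130100, 3), -1) = Rational(3, 130100)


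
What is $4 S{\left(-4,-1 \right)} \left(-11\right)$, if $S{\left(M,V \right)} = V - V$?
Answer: $0$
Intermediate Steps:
$S{\left(M,V \right)} = 0$
$4 S{\left(-4,-1 \right)} \left(-11\right) = 4 \cdot 0 \left(-11\right) = 0 \left(-11\right) = 0$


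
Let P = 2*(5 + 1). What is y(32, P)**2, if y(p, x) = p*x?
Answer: 147456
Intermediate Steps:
P = 12 (P = 2*6 = 12)
y(32, P)**2 = (32*12)**2 = 384**2 = 147456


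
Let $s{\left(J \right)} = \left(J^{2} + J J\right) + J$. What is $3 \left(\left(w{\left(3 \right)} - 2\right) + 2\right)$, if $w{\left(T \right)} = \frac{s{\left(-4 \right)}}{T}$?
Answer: $28$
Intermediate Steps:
$s{\left(J \right)} = J + 2 J^{2}$ ($s{\left(J \right)} = \left(J^{2} + J^{2}\right) + J = 2 J^{2} + J = J + 2 J^{2}$)
$w{\left(T \right)} = \frac{28}{T}$ ($w{\left(T \right)} = \frac{\left(-4\right) \left(1 + 2 \left(-4\right)\right)}{T} = \frac{\left(-4\right) \left(1 - 8\right)}{T} = \frac{\left(-4\right) \left(-7\right)}{T} = \frac{28}{T}$)
$3 \left(\left(w{\left(3 \right)} - 2\right) + 2\right) = 3 \left(\left(\frac{28}{3} - 2\right) + 2\right) = 3 \left(\frac{22}{3} + 2\right) = 3 \cdot \frac{28}{3} = 28$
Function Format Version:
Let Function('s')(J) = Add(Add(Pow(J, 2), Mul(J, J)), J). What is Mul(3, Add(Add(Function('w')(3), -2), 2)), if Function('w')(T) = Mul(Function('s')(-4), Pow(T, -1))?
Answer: 28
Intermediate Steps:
Function('s')(J) = Add(J, Mul(2, Pow(J, 2))) (Function('s')(J) = Add(Add(Pow(J, 2), Pow(J, 2)), J) = Add(Mul(2, Pow(J, 2)), J) = Add(J, Mul(2, Pow(J, 2))))
Function('w')(T) = Mul(28, Pow(T, -1)) (Function('w')(T) = Mul(Mul(-4, Add(1, Mul(2, -4))), Pow(T, -1)) = Mul(Mul(-4, Add(1, -8)), Pow(T, -1)) = Mul(Mul(-4, -7), Pow(T, -1)) = Mul(28, Pow(T, -1)))
Mul(3, Add(Add(Function('w')(3), -2), 2)) = Mul(3, Add(Add(Mul(28, Pow(3, -1)), -2), 2)) = Mul(3, Add(Add(Mul(28, Rational(1, 3)), -2), 2)) = Mul(3, Add(Add(Rational(28, 3), -2), 2)) = Mul(3, Add(Rational(22, 3), 2)) = Mul(3, Rational(28, 3)) = 28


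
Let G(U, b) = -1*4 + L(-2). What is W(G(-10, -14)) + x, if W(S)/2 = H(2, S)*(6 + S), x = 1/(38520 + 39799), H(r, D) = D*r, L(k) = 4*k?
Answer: 22555873/78319 ≈ 288.00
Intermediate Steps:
G(U, b) = -12 (G(U, b) = -1*4 + 4*(-2) = -4 - 8 = -12)
x = 1/78319 ≈ 1.2768e-5
W(S) = 4*S*(6 + S) (W(S) = 2*((S*2)*(6 + S)) = 2*((2*S)*(6 + S)) = 2*(2*S*(6 + S)) = 4*S*(6 + S))
W(G(-10, -14)) + x = 4*(-12)*(6 - 12) + 1/78319 = 4*(-12)*(-6) + 1/78319 = 288 + 1/78319 = 22555873/78319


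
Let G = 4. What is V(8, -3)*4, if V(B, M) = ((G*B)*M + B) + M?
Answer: -364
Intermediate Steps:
V(B, M) = B + M + 4*B*M (V(B, M) = ((4*B)*M + B) + M = (4*B*M + B) + M = (B + 4*B*M) + M = B + M + 4*B*M)
V(8, -3)*4 = (8 - 3 + 4*8*(-3))*4 = (8 - 3 - 96)*4 = -91*4 = -364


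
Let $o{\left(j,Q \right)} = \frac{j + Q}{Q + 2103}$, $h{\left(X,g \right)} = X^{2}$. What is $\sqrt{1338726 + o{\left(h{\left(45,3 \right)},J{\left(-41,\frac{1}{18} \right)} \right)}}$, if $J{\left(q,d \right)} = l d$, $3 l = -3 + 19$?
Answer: $\frac{\sqrt{4317381765609133}}{56789} \approx 1157.0$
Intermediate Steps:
$l = \frac{16}{3}$ ($l = \frac{-3 + 19}{3} = \frac{1}{3} \cdot 16 = \frac{16}{3} \approx 5.3333$)
$J{\left(q,d \right)} = \frac{16 d}{3}$
$o{\left(j,Q \right)} = \frac{Q + j}{2103 + Q}$
$\sqrt{1338726 + o{\left(h{\left(45,3 \right)},J{\left(-41,\frac{1}{18} \right)} \right)}} = \sqrt{1338726 + \frac{\frac{16}{3 \cdot 18} + 45^{2}}{2103 + \frac{16}{3 \cdot 18}}} = \sqrt{1338726 + \frac{\frac{16}{3} \cdot \frac{1}{18} + 2025}{2103 + \frac{16}{3} \cdot \frac{1}{18}}} = \sqrt{1338726 + \frac{\frac{8}{27} + 2025}{2103 + \frac{8}{27}}} = \sqrt{1338726 + \frac{1}{\frac{56789}{27}} \cdot \frac{54683}{27}} = \sqrt{1338726 + \frac{27}{56789} \cdot \frac{54683}{27}} = \sqrt{1338726 + \frac{54683}{56789}} = \sqrt{\frac{76024965497}{56789}} = \frac{\sqrt{4317381765609133}}{56789}$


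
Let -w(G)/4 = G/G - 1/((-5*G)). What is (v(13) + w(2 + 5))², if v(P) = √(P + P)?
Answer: 52586/1225 - 288*√26/35 ≈ 0.96970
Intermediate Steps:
v(P) = √2*√P (v(P) = √(2*P) = √2*√P)
w(G) = -4 - 4/(5*G) (w(G) = -4*(G/G - 1/((-5*G))) = -4*(1 - (-1)/(5*G)) = -4*(1 + 1/(5*G)) = -4 - 4/(5*G))
(v(13) + w(2 + 5))² = (√2*√13 + (-4 - 4/(5*(2 + 5))))² = (√26 + (-4 - ⅘/7))² = (√26 + (-4 - ⅘*⅐))² = (√26 + (-4 - 4/35))² = (√26 - 144/35)² = (-144/35 + √26)²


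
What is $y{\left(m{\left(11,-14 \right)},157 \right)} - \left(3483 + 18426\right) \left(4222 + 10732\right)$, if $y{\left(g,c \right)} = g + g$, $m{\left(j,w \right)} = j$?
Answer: $-327627164$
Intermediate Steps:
$y{\left(g,c \right)} = 2 g$
$y{\left(m{\left(11,-14 \right)},157 \right)} - \left(3483 + 18426\right) \left(4222 + 10732\right) = 2 \cdot 11 - \left(3483 + 18426\right) \left(4222 + 10732\right) = 22 - 21909 \cdot 14954 = 22 - 327627186 = -327627164$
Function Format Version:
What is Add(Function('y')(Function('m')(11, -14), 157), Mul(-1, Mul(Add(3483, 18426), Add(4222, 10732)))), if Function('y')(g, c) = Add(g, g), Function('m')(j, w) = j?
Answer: -327627164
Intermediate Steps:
Function('y')(g, c) = Mul(2, g)
Add(Function('y')(Function('m')(11, -14), 157), Mul(-1, Mul(Add(3483, 18426), Add(4222, 10732)))) = Add(Mul(2, 11), Mul(-1, Mul(Add(3483, 18426), Add(4222, 10732)))) = Add(22, Mul(-1, Mul(21909, 14954))) = Add(22, Mul(-1, 327627186)) = Add(22, -327627186) = -327627164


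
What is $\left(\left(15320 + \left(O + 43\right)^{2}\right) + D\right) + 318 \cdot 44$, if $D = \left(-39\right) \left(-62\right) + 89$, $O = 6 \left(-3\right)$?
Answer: $32444$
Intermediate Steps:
$O = -18$
$D = 2507$ ($D = 2418 + 89 = 2507$)
$\left(\left(15320 + \left(O + 43\right)^{2}\right) + D\right) + 318 \cdot 44 = \left(\left(15320 + \left(-18 + 43\right)^{2}\right) + 2507\right) + 318 \cdot 44 = \left(\left(15320 + 25^{2}\right) + 2507\right) + 13992 = \left(\left(15320 + 625\right) + 2507\right) + 13992 = \left(15945 + 2507\right) + 13992 = 18452 + 13992 = 32444$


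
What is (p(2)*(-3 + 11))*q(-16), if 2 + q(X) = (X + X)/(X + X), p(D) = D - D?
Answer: 0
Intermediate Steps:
p(D) = 0
q(X) = -1 (q(X) = -2 + (X + X)/(X + X) = -2 + (2*X)/((2*X)) = -2 + (2*X)*(1/(2*X)) = -2 + 1 = -1)
(p(2)*(-3 + 11))*q(-16) = (0*(-3 + 11))*(-1) = (0*8)*(-1) = 0*(-1) = 0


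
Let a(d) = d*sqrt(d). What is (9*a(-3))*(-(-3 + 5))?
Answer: 54*I*sqrt(3) ≈ 93.531*I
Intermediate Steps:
a(d) = d**(3/2)
(9*a(-3))*(-(-3 + 5)) = (9*(-3)**(3/2))*(-(-3 + 5)) = (9*(-3*I*sqrt(3)))*(-1*2) = -27*I*sqrt(3)*(-2) = 54*I*sqrt(3)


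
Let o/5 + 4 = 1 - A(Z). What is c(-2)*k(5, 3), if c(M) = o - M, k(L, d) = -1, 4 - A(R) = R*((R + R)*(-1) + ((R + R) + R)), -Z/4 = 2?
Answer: -287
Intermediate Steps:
Z = -8 (Z = -4*2 = -8)
A(R) = 4 - R**2 (A(R) = 4 - R*((R + R)*(-1) + ((R + R) + R)) = 4 - R*((2*R)*(-1) + (2*R + R)) = 4 - R*(-2*R + 3*R) = 4 - R*R = 4 - R**2)
o = 285 (o = -20 + 5*(1 - (4 - 1*(-8)**2)) = -20 + 5*(1 - (4 - 1*64)) = -20 + 5*(1 - (4 - 64)) = -20 + 5*(1 - 1*(-60)) = -20 + 5*(1 + 60) = -20 + 5*61 = -20 + 305 = 285)
c(M) = 285 - M
c(-2)*k(5, 3) = (285 - 1*(-2))*(-1) = (285 + 2)*(-1) = 287*(-1) = -287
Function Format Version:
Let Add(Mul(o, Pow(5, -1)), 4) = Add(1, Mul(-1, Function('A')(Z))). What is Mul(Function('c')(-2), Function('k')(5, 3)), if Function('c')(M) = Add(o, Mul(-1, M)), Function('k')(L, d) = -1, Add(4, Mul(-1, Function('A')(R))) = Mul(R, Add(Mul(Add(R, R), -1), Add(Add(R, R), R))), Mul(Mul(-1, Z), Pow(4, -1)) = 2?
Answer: -287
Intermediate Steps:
Z = -8 (Z = Mul(-4, 2) = -8)
Function('A')(R) = Add(4, Mul(-1, Pow(R, 2))) (Function('A')(R) = Add(4, Mul(-1, Mul(R, Add(Mul(Add(R, R), -1), Add(Add(R, R), R))))) = Add(4, Mul(-1, Mul(R, Add(Mul(Mul(2, R), -1), Add(Mul(2, R), R))))) = Add(4, Mul(-1, Mul(R, Add(Mul(-2, R), Mul(3, R))))) = Add(4, Mul(-1, Mul(R, R))) = Add(4, Mul(-1, Pow(R, 2))))
o = 285 (o = Add(-20, Mul(5, Add(1, Mul(-1, Add(4, Mul(-1, Pow(-8, 2))))))) = Add(-20, Mul(5, Add(1, Mul(-1, Add(4, Mul(-1, 64)))))) = Add(-20, Mul(5, Add(1, Mul(-1, Add(4, -64))))) = Add(-20, Mul(5, Add(1, Mul(-1, -60)))) = Add(-20, Mul(5, Add(1, 60))) = Add(-20, Mul(5, 61)) = Add(-20, 305) = 285)
Function('c')(M) = Add(285, Mul(-1, M))
Mul(Function('c')(-2), Function('k')(5, 3)) = Mul(Add(285, Mul(-1, -2)), -1) = Mul(Add(285, 2), -1) = Mul(287, -1) = -287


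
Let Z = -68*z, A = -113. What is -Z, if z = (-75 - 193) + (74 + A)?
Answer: -20876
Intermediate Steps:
z = -307 (z = (-75 - 193) + (74 - 113) = -268 - 39 = -307)
Z = 20876 (Z = -68*(-307) = 20876)
-Z = -1*20876 = -20876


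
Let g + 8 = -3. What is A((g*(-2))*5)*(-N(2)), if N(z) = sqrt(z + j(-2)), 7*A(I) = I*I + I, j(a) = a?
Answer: 0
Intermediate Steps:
g = -11 (g = -8 - 3 = -11)
A(I) = I/7 + I**2/7 (A(I) = (I*I + I)/7 = (I**2 + I)/7 = (I + I**2)/7 = I/7 + I**2/7)
N(z) = sqrt(-2 + z) (N(z) = sqrt(z - 2) = sqrt(-2 + z))
A((g*(-2))*5)*(-N(2)) = ((-11*(-2)*5)*(1 - 11*(-2)*5)/7)*(-sqrt(-2 + 2)) = ((22*5)*(1 + 22*5)/7)*(-sqrt(0)) = ((1/7)*110*(1 + 110))*(-1*0) = ((1/7)*110*111)*0 = (12210/7)*0 = 0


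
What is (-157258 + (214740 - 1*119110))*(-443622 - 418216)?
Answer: 53113352264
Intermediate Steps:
(-157258 + (214740 - 1*119110))*(-443622 - 418216) = (-157258 + (214740 - 119110))*(-861838) = (-157258 + 95630)*(-861838) = -61628*(-861838) = 53113352264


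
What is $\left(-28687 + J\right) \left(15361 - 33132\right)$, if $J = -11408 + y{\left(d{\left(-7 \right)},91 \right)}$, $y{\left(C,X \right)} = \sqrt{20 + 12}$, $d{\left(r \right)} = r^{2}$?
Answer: $712528245 - 71084 \sqrt{2} \approx 7.1243 \cdot 10^{8}$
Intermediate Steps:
$y{\left(C,X \right)} = 4 \sqrt{2}$ ($y{\left(C,X \right)} = \sqrt{32} = 4 \sqrt{2}$)
$J = -11408 + 4 \sqrt{2} \approx -11402.0$
$\left(-28687 + J\right) \left(15361 - 33132\right) = \left(-28687 - \left(11408 - 4 \sqrt{2}\right)\right) \left(15361 - 33132\right) = \left(-40095 + 4 \sqrt{2}\right) \left(-17771\right) = 712528245 - 71084 \sqrt{2}$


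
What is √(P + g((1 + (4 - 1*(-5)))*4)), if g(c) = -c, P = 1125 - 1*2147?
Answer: 3*I*√118 ≈ 32.588*I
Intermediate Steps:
P = -1022 (P = 1125 - 2147 = -1022)
√(P + g((1 + (4 - 1*(-5)))*4)) = √(-1022 - (1 + (4 - 1*(-5)))*4) = √(-1022 - (1 + (4 + 5))*4) = √(-1022 - (1 + 9)*4) = √(-1022 - 10*4) = √(-1022 - 1*40) = √(-1022 - 40) = √(-1062) = 3*I*√118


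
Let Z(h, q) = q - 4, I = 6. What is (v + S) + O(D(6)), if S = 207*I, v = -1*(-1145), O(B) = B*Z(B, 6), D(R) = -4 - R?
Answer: 2367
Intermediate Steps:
Z(h, q) = -4 + q
O(B) = 2*B (O(B) = B*(-4 + 6) = B*2 = 2*B)
v = 1145
S = 1242 (S = 207*6 = 1242)
(v + S) + O(D(6)) = (1145 + 1242) + 2*(-4 - 1*6) = 2387 + 2*(-4 - 6) = 2387 + 2*(-10) = 2387 - 20 = 2367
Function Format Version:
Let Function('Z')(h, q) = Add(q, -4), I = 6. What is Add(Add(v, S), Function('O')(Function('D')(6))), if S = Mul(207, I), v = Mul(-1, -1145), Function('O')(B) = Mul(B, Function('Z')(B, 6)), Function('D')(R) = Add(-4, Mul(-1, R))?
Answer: 2367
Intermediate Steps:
Function('Z')(h, q) = Add(-4, q)
Function('O')(B) = Mul(2, B) (Function('O')(B) = Mul(B, Add(-4, 6)) = Mul(B, 2) = Mul(2, B))
v = 1145
S = 1242 (S = Mul(207, 6) = 1242)
Add(Add(v, S), Function('O')(Function('D')(6))) = Add(Add(1145, 1242), Mul(2, Add(-4, Mul(-1, 6)))) = Add(2387, Mul(2, Add(-4, -6))) = Add(2387, Mul(2, -10)) = Add(2387, -20) = 2367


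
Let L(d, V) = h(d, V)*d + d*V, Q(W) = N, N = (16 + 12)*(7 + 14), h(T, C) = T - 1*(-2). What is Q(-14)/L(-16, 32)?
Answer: -49/24 ≈ -2.0417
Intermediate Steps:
h(T, C) = 2 + T (h(T, C) = T + 2 = 2 + T)
N = 588 (N = 28*21 = 588)
Q(W) = 588
L(d, V) = V*d + d*(2 + d) (L(d, V) = (2 + d)*d + d*V = d*(2 + d) + V*d = V*d + d*(2 + d))
Q(-14)/L(-16, 32) = 588/((-16*(2 + 32 - 16))) = 588/((-16*18)) = 588/(-288) = 588*(-1/288) = -49/24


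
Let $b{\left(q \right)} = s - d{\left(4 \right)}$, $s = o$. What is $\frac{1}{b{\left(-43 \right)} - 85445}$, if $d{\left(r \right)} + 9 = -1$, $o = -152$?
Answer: $- \frac{1}{85587} \approx -1.1684 \cdot 10^{-5}$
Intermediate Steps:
$s = -152$
$d{\left(r \right)} = -10$ ($d{\left(r \right)} = -9 - 1 = -10$)
$b{\left(q \right)} = -142$ ($b{\left(q \right)} = -152 - -10 = -152 + 10 = -142$)
$\frac{1}{b{\left(-43 \right)} - 85445} = \frac{1}{-142 - 85445} = \frac{1}{-85587} = - \frac{1}{85587}$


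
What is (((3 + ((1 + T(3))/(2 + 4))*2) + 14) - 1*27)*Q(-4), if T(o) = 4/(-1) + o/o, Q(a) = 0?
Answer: 0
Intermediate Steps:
T(o) = -3 (T(o) = 4*(-1) + 1 = -4 + 1 = -3)
(((3 + ((1 + T(3))/(2 + 4))*2) + 14) - 1*27)*Q(-4) = (((3 + ((1 - 3)/(2 + 4))*2) + 14) - 1*27)*0 = (((3 - 2/6*2) + 14) - 27)*0 = (((3 - 2*1/6*2) + 14) - 27)*0 = (((3 - 1/3*2) + 14) - 27)*0 = (((3 - 2/3) + 14) - 27)*0 = ((7/3 + 14) - 27)*0 = (49/3 - 27)*0 = -32/3*0 = 0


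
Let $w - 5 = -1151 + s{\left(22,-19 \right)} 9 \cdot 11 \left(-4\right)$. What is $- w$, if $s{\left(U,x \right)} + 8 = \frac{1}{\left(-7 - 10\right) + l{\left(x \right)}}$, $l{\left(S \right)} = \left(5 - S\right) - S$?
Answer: $- \frac{26088}{13} \approx -2006.8$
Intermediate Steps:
$l{\left(S \right)} = 5 - 2 S$
$s{\left(U,x \right)} = -8 + \frac{1}{-12 - 2 x}$ ($s{\left(U,x \right)} = -8 + \frac{1}{\left(-7 - 10\right) - \left(-5 + 2 x\right)} = -8 + \frac{1}{-17 - \left(-5 + 2 x\right)} = -8 + \frac{1}{-12 - 2 x}$)
$w = \frac{26088}{13}$ ($w = 5 - \left(1151 - \frac{-97 - -304}{2 \left(6 - 19\right)} 9 \cdot 11 \left(-4\right)\right) = 5 - \left(1151 - \frac{-97 + 304}{2 \left(-13\right)} 99 \left(-4\right)\right) = 5 - \left(1151 - \frac{1}{2} \left(- \frac{1}{13}\right) 207 \left(-396\right)\right) = 5 - - \frac{26023}{13} = 5 + \left(-1151 + \frac{40986}{13}\right) = 5 + \frac{26023}{13} = \frac{26088}{13} \approx 2006.8$)
$- w = \left(-1\right) \frac{26088}{13} = - \frac{26088}{13}$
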